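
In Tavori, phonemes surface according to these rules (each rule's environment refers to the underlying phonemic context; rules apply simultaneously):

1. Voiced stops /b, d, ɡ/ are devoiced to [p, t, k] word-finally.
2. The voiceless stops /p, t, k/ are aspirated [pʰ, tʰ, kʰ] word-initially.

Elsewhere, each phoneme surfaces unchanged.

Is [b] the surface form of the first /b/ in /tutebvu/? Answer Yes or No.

/b/ — between /e/ and /v/; rule 1 does not apply here → [b].
The actual realization is [b], which matches [b].

Yes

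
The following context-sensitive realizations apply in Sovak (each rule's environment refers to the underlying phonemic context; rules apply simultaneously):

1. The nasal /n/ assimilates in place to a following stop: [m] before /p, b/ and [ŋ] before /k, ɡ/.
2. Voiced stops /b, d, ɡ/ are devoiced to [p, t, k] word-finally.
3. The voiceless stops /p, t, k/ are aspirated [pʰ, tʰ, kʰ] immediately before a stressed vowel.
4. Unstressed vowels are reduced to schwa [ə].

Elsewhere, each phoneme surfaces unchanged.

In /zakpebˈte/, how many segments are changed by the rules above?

Segments that undergo a rule: /a/ → [ə] (rule 4); /e/ → [ə] (rule 4); /t/ → [tʰ] (rule 3).
All other segments surface unchanged.

3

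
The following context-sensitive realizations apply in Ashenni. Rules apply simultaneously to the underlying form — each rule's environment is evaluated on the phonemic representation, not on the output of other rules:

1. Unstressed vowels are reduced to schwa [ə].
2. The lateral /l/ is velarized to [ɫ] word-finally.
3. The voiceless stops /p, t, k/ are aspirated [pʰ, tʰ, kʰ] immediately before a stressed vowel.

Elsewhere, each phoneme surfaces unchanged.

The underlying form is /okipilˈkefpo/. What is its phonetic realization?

Rule 1 applies to /o/ (word-initial: in an unstressed syllable) → [ə].
/k/ (between /o/ and /i/) is in the target of rule 3 but the environment (immediately before a stressed vowel) is not met → [k].
/i/ (between /k/ and /p/) occurs in an unstressed syllable → [ə] by rule 1.
/p/ (between /i/ and /i/) fails the environment for rule 3, so it stays [p].
/i/ meets the environment for rule 1 (in an unstressed syllable) → [ə].
/l/ (between /i/ and /k/) is in the target of rule 2 but the environment (word-finally) is not met → [l].
/k/ — between /l/ and /e/, immediately before a stressed vowel — surfaces as [kʰ] (rule 3).
/e/ (between /k/ and /f/): rule 1 targets it, but not in an unstressed syllable → unchanged [e].
/f/ — not in any rule's target class → [f].
/p/ (between /f/ and /o/) is in the target of rule 3 but the environment (immediately before a stressed vowel) is not met → [p].
/o/ (word-final): in an unstressed syllable, so rule 1 applies → [ə].

[əkəpəlˈkʰefpə]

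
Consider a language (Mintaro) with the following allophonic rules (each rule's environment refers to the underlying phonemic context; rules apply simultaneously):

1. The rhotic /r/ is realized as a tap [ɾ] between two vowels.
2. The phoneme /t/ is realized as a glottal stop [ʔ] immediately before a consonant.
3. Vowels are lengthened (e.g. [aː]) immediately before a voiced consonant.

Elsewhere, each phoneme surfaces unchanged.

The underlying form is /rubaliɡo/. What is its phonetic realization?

/r/ (word-initial) fails the environment for rule 1, so it stays [r].
/u/ — between /r/ and /b/, before a voiced consonant — surfaces as [uː] (rule 3).
/a/ meets the environment for rule 3 (before a voiced consonant) → [aː].
/i/ (between /l/ and /ɡ/) occurs before a voiced consonant → [iː] by rule 3.
/o/ (word-final) fails the environment for rule 3, so it stays [o].

[ruːbaːliːɡo]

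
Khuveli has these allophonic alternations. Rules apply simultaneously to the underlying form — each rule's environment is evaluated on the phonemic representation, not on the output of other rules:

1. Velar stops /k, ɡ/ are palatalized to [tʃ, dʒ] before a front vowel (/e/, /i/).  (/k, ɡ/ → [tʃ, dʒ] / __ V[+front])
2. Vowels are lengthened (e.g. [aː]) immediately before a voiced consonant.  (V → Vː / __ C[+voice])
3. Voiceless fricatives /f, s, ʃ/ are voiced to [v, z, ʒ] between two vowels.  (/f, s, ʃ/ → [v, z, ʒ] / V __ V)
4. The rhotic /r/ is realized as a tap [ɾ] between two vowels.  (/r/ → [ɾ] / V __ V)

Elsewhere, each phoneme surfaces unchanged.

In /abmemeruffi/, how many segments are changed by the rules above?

4

Segments that undergo a rule: /a/ → [aː] (rule 2); /e/ → [eː] (rule 2); /e/ → [eː] (rule 2); /r/ → [ɾ] (rule 4).
All other segments surface unchanged.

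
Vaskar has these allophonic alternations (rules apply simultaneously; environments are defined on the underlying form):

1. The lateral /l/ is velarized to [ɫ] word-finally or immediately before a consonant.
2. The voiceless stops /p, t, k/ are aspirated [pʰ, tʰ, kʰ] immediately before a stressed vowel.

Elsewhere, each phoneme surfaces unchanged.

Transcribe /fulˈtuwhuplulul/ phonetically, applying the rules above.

/f/ (word-initial): no rule targets it → [f].
/u/ (between /f/ and /l/): no rule targets it → [u].
/l/ meets the environment for rule 1 (word-finally or immediately before a consonant) → [ɫ].
Rule 2 applies to /t/ (between /l/ and /u/: immediately before a stressed vowel) → [tʰ].
/u/ (between /t/ and /w/): no rule targets it → [u].
/w/ (between /u/ and /h/): no rule targets it → [w].
/h/ (between /w/ and /u/) is unaffected → [h].
/u/ — not in any rule's target class → [u].
/p/ (between /u/ and /l/) fails the environment for rule 2, so it stays [p].
/l/ (between /p/ and /u/) fails the environment for rule 1, so it stays [l].
/u/ stays [u].
/l/ — between /u/ and /u/; rule 1 does not apply here → [l].
/u/ — not in any rule's target class → [u].
/l/ — word-final, word-finally or immediately before a consonant — surfaces as [ɫ] (rule 1).

[fuɫˈtʰuwhupluluɫ]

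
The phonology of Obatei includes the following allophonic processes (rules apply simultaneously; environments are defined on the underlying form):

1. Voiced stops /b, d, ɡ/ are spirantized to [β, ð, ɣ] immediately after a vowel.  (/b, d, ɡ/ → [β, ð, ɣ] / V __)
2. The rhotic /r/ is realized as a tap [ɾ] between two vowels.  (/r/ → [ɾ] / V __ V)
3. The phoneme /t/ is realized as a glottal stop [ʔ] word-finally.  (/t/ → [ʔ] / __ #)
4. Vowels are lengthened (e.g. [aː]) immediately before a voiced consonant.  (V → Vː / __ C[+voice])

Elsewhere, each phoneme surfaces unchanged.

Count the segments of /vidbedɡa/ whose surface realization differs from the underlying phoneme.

Segments that undergo a rule: /i/ → [iː] (rule 4); /d/ → [ð] (rule 1); /e/ → [eː] (rule 4); /d/ → [ð] (rule 1).
All other segments surface unchanged.

4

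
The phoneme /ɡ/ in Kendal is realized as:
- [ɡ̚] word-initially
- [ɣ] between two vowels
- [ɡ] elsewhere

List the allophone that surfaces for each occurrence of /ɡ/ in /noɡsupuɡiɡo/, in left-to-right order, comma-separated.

[ɡ], [ɣ], [ɣ]

Occurrence 1 (position 3): no conditioning environment matches → elsewhere allophone [ɡ].
Occurrence 2 (position 8): between two vowels → [ɣ].
Occurrence 3 (position 10): between two vowels → [ɣ].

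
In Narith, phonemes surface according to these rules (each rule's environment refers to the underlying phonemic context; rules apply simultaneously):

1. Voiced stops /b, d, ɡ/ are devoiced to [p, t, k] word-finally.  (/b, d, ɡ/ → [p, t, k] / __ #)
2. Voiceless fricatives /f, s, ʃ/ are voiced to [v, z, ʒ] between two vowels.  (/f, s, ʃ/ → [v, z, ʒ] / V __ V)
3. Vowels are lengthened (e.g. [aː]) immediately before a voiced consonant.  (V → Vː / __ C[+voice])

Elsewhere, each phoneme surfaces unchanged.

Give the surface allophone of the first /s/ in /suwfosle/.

[s]

/s/ — word-initial; rule 2 does not apply here → [s].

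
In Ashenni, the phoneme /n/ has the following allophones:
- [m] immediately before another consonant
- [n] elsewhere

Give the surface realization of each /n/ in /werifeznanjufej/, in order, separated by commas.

Occurrence 1 (position 8): no conditioning environment matches → elsewhere allophone [n].
Occurrence 2 (position 10): immediately before another consonant → [m].

[n], [m]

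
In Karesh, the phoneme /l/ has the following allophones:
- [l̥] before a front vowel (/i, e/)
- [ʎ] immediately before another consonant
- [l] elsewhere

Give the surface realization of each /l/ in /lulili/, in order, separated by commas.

[l], [l̥], [l̥]

Occurrence 1 (position 1): no conditioning environment matches → elsewhere allophone [l].
Occurrence 2 (position 3): before a front vowel (/i, e/) → [l̥].
Occurrence 3 (position 5): before a front vowel (/i, e/) → [l̥].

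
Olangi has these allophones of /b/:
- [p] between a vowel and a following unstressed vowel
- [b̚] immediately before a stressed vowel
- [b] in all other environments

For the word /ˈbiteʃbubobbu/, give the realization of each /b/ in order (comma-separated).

Occurrence 1 (position 1): immediately before a stressed vowel → [b̚].
Occurrence 2 (position 6): no conditioning environment matches → elsewhere allophone [b].
Occurrence 3 (position 8): between a vowel and a following unstressed vowel → [p].
Occurrence 4 (position 10): no conditioning environment matches → elsewhere allophone [b].
Occurrence 5 (position 11): no conditioning environment matches → elsewhere allophone [b].

[b̚], [b], [p], [b], [b]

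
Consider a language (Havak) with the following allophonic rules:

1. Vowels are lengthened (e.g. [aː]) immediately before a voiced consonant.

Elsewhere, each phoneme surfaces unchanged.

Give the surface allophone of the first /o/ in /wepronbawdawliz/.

[oː]

/o/ — between /r/ and /n/, before a voiced consonant — surfaces as [oː] (rule 1).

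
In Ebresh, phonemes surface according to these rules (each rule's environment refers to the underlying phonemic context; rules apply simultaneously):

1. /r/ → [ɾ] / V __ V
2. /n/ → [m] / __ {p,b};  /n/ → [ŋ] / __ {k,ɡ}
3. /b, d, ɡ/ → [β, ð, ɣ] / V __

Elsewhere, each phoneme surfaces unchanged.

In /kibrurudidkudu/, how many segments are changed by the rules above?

Segments that undergo a rule: /b/ → [β] (rule 3); /r/ → [ɾ] (rule 1); /d/ → [ð] (rule 3); /d/ → [ð] (rule 3); /d/ → [ð] (rule 3).
All other segments surface unchanged.

5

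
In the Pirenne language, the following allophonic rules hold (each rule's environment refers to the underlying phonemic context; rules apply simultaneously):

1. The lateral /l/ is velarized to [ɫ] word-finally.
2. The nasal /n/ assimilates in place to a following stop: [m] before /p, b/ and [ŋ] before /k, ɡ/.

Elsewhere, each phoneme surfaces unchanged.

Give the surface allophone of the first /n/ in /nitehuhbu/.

/n/ (word-initial) fails the environment for rule 2, so it stays [n].

[n]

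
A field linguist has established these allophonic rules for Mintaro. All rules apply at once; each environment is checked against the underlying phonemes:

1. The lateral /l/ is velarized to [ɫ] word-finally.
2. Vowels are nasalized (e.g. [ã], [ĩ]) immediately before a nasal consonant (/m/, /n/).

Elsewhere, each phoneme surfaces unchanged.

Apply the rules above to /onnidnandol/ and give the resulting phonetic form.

/o/ (word-initial) occurs before a nasal consonant → [õ] by rule 2.
/i/ (between /n/ and /d/) fails the environment for rule 2, so it stays [i].
/a/ — between /n/ and /n/, before a nasal consonant — surfaces as [ã] (rule 2).
/o/ (between /d/ and /l/) fails the environment for rule 2, so it stays [o].
/l/ meets the environment for rule 1 (word-finally) → [ɫ].

[õnnidnãndoɫ]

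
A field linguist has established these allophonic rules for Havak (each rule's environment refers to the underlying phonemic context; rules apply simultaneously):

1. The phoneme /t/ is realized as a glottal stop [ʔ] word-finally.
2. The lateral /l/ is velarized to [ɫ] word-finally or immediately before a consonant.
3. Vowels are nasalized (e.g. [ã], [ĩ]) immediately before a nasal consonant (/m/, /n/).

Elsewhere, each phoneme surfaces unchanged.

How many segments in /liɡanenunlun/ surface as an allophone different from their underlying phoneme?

Segments that undergo a rule: /a/ → [ã] (rule 3); /e/ → [ẽ] (rule 3); /u/ → [ũ] (rule 3); /u/ → [ũ] (rule 3).
All other segments surface unchanged.

4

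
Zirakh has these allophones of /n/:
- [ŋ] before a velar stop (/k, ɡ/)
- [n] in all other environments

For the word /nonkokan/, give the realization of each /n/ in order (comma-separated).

[n], [ŋ], [n]

Occurrence 1 (position 1): no conditioning environment matches → elsewhere allophone [n].
Occurrence 2 (position 3): before a velar stop → [ŋ].
Occurrence 3 (position 8): no conditioning environment matches → elsewhere allophone [n].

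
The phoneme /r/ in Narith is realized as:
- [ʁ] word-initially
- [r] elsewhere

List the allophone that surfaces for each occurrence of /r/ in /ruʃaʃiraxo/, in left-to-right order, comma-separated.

[ʁ], [r]

Occurrence 1 (position 1): word-initially → [ʁ].
Occurrence 2 (position 7): no conditioning environment matches → elsewhere allophone [r].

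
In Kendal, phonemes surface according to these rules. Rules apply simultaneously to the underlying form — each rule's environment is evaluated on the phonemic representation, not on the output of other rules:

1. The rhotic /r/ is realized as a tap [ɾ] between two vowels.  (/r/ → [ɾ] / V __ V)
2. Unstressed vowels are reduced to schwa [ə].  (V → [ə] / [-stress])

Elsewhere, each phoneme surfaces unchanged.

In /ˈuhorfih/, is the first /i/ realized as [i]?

No

/i/ — between /f/ and /h/, in an unstressed syllable — surfaces as [ə] (rule 2).
The actual realization is [ə], not [i].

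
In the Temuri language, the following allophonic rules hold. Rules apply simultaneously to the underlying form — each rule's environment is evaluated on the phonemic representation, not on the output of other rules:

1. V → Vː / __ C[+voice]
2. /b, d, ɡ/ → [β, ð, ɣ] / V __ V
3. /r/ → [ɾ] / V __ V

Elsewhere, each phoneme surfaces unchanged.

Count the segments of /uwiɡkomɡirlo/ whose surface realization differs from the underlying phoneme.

4

Segments that undergo a rule: /u/ → [uː] (rule 1); /i/ → [iː] (rule 1); /o/ → [oː] (rule 1); /i/ → [iː] (rule 1).
All other segments surface unchanged.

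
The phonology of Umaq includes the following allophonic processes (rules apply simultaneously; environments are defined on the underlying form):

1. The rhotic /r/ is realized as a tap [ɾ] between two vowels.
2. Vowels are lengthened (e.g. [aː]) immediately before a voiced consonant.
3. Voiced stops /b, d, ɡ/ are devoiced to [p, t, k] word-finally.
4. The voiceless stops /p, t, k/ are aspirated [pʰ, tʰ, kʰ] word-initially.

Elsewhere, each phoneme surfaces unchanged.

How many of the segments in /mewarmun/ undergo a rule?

Segments that undergo a rule: /e/ → [eː] (rule 2); /a/ → [aː] (rule 2); /u/ → [uː] (rule 2).
All other segments surface unchanged.

3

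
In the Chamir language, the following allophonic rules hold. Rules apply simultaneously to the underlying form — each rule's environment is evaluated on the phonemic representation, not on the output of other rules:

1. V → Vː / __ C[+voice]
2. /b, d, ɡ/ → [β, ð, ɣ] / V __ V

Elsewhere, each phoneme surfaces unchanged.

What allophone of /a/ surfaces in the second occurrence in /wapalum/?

/a/ (between /p/ and /l/): before a voiced consonant, so rule 1 applies → [aː].

[aː]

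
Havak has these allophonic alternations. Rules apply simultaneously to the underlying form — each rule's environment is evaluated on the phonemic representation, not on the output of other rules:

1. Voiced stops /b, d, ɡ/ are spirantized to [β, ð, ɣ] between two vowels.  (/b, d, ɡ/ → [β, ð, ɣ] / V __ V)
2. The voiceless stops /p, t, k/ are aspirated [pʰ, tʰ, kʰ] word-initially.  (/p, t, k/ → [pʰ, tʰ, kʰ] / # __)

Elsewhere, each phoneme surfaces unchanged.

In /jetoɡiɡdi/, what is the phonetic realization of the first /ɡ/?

/ɡ/ (between /o/ and /i/) occurs between two vowels → [ɣ] by rule 1.

[ɣ]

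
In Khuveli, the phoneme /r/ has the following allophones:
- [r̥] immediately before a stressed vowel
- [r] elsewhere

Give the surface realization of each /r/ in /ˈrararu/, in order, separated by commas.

Occurrence 1 (position 1): immediately before a stressed vowel → [r̥].
Occurrence 2 (position 3): no conditioning environment matches → elsewhere allophone [r].
Occurrence 3 (position 5): no conditioning environment matches → elsewhere allophone [r].

[r̥], [r], [r]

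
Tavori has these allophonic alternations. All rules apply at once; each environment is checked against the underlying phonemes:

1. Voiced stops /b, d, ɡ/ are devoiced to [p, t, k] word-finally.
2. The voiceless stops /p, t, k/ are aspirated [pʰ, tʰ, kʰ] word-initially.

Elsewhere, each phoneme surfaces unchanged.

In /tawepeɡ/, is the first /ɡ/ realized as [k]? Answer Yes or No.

Yes

/ɡ/ (word-final): word-finally, so rule 1 applies → [k].
The actual realization is [k], which matches [k].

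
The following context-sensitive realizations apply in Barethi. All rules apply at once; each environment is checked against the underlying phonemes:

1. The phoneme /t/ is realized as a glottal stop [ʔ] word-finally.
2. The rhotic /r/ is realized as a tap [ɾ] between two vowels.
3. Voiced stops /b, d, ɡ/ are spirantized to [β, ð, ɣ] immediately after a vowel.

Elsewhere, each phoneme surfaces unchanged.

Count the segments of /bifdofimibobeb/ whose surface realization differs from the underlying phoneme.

Segments that undergo a rule: /b/ → [β] (rule 3); /b/ → [β] (rule 3); /b/ → [β] (rule 3).
All other segments surface unchanged.

3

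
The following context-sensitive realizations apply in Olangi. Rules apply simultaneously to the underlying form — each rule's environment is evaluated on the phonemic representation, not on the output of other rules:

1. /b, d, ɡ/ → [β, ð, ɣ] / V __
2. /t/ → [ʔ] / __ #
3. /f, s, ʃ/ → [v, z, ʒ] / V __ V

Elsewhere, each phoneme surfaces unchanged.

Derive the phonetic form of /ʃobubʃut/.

/ʃ/ (word-initial) fails the environment for rule 3, so it stays [ʃ].
/o/ — not in any rule's target class → [o].
/b/ — between /o/ and /u/, immediately after a vowel — surfaces as [β] (rule 1).
/u/ — not in any rule's target class → [u].
/b/ (between /u/ and /ʃ/) occurs immediately after a vowel → [β] by rule 1.
/ʃ/ (between /b/ and /u/): rule 3 targets it, but not between two vowels → unchanged [ʃ].
/u/ (between /ʃ/ and /t/): no rule targets it → [u].
/t/ — word-final, word-finally — surfaces as [ʔ] (rule 2).

[ʃoβuβʃuʔ]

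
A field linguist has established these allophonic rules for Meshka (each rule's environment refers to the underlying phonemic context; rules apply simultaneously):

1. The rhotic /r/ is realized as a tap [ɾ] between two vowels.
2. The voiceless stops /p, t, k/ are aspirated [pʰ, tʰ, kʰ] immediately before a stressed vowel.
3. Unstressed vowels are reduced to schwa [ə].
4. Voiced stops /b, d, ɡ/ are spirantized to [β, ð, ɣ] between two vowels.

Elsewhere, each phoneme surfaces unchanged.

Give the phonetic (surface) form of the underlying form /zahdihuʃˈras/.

[zəhdəhəʃˈras]

/z/ (word-initial): no rule targets it → [z].
/a/ — between /z/ and /h/, in an unstressed syllable — surfaces as [ə] (rule 3).
/h/ (between /a/ and /d/): no rule targets it → [h].
/d/ — between /h/ and /i/; rule 4 does not apply here → [d].
/i/ (between /d/ and /h/): in an unstressed syllable, so rule 3 applies → [ə].
/h/ (between /i/ and /u/): no rule targets it → [h].
/u/ meets the environment for rule 3 (in an unstressed syllable) → [ə].
/ʃ/ stays [ʃ].
/r/ (between /ʃ/ and /a/): rule 1 targets it, but not between two vowels → unchanged [r].
/a/ (between /r/ and /s/) fails the environment for rule 3, so it stays [a].
/s/ (word-final) is unaffected → [s].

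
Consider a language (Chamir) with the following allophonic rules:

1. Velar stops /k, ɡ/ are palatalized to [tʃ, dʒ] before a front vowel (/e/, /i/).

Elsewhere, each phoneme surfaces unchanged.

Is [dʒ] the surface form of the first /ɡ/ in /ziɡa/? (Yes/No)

No

/ɡ/ (between /i/ and /a/): rule 1 targets it, but not before a front vowel → unchanged [ɡ].
The actual realization is [ɡ], not [dʒ].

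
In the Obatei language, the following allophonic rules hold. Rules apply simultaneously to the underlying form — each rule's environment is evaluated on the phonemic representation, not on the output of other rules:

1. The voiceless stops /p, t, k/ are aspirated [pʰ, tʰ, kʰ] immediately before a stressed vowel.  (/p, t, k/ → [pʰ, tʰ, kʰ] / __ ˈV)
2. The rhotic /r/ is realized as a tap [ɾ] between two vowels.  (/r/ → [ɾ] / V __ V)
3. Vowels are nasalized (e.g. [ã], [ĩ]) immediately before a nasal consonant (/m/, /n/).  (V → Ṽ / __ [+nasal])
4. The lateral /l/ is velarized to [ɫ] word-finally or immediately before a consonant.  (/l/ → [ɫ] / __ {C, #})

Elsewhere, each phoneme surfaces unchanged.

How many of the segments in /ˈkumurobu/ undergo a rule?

3

Segments that undergo a rule: /k/ → [kʰ] (rule 1); /u/ → [ũ] (rule 3); /r/ → [ɾ] (rule 2).
All other segments surface unchanged.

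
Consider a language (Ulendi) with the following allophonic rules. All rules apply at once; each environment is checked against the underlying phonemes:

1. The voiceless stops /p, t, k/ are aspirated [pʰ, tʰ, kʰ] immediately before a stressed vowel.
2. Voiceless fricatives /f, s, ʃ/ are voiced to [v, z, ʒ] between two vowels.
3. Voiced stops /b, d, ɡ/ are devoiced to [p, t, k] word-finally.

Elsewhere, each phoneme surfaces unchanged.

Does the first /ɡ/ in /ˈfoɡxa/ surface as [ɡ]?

Yes

/ɡ/ (between /o/ and /x/): rule 3 targets it, but not word-finally → unchanged [ɡ].
The actual realization is [ɡ], which matches [ɡ].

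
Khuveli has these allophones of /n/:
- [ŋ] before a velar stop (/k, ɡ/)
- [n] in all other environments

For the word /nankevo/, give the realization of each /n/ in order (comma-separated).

[n], [ŋ]

Occurrence 1 (position 1): no conditioning environment matches → elsewhere allophone [n].
Occurrence 2 (position 3): before a velar stop → [ŋ].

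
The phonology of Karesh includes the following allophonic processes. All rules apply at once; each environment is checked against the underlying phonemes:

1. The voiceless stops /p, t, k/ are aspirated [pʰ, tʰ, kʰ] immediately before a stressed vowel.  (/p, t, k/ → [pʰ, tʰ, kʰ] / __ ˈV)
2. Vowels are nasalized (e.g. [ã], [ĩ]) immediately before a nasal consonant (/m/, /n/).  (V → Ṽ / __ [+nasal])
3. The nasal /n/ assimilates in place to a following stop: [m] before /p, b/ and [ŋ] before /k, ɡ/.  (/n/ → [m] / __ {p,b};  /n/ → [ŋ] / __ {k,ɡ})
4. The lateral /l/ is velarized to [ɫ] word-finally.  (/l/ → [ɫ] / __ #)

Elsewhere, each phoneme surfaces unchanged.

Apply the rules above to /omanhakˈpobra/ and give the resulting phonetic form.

[õmãnhakˈpʰobra]

/o/ meets the environment for rule 2 (before a nasal consonant) → [õ].
/m/ (between /o/ and /a/): no rule targets it → [m].
/a/ meets the environment for rule 2 (before a nasal consonant) → [ã].
/n/ — between /a/ and /h/; rule 3 does not apply here → [n].
/h/ stays [h].
/a/ (between /h/ and /k/) is in the target of rule 2 but the environment (before a nasal consonant) is not met → [a].
/k/ (between /a/ and /p/) is in the target of rule 1 but the environment (immediately before a stressed vowel) is not met → [k].
/p/ (between /k/ and /o/): immediately before a stressed vowel, so rule 1 applies → [pʰ].
/o/ (between /p/ and /b/) is in the target of rule 2 but the environment (before a nasal consonant) is not met → [o].
/b/ — not in any rule's target class → [b].
/r/ stays [r].
/a/ (word-final): rule 2 targets it, but not before a nasal consonant → unchanged [a].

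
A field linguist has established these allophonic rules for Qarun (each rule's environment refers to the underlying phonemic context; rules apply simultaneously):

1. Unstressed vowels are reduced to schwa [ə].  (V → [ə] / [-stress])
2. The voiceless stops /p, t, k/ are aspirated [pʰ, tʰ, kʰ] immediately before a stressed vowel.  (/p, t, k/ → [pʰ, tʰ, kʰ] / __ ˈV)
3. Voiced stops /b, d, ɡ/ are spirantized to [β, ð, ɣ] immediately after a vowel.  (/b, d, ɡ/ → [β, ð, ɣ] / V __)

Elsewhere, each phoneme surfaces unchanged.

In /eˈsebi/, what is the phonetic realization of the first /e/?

[ə]

/e/ (word-initial) occurs in an unstressed syllable → [ə] by rule 1.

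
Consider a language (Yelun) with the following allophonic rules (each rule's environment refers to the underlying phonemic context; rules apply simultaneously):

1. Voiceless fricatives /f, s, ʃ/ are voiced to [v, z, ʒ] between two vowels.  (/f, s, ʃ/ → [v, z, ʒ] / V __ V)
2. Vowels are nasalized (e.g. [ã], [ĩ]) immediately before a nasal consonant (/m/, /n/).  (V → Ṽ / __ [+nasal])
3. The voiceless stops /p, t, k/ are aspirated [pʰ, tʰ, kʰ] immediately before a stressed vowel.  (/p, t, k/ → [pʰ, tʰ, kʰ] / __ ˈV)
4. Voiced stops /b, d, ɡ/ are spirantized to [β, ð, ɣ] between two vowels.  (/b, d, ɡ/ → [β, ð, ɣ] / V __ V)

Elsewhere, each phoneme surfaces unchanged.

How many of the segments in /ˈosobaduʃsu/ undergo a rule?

Segments that undergo a rule: /s/ → [z] (rule 1); /b/ → [β] (rule 4); /d/ → [ð] (rule 4).
All other segments surface unchanged.

3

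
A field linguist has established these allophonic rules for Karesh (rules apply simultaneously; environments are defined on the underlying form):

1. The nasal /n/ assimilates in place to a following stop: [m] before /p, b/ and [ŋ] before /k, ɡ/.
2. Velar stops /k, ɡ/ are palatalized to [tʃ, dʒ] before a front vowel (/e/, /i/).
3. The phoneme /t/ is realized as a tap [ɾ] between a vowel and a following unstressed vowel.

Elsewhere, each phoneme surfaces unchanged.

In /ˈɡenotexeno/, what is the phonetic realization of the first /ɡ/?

/ɡ/ (word-initial): before a front vowel, so rule 2 applies → [dʒ].

[dʒ]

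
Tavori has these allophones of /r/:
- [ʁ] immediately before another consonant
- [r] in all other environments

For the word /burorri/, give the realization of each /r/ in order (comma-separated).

[r], [ʁ], [r]

Occurrence 1 (position 3): no conditioning environment matches → elsewhere allophone [r].
Occurrence 2 (position 5): immediately before another consonant → [ʁ].
Occurrence 3 (position 6): no conditioning environment matches → elsewhere allophone [r].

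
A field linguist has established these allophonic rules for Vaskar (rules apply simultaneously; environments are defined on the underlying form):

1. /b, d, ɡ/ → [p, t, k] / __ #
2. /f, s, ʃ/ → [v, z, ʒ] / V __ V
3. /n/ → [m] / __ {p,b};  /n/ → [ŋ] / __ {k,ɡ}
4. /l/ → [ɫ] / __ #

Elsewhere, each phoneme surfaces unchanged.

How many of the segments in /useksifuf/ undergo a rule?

2

Segments that undergo a rule: /s/ → [z] (rule 2); /f/ → [v] (rule 2).
All other segments surface unchanged.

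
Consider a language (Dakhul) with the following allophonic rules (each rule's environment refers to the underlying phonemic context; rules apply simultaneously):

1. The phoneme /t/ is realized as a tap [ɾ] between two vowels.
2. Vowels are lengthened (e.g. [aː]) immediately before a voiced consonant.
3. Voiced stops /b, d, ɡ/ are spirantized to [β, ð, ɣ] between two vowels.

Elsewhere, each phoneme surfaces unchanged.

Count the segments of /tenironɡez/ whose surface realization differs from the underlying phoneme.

Segments that undergo a rule: /e/ → [eː] (rule 2); /i/ → [iː] (rule 2); /o/ → [oː] (rule 2); /e/ → [eː] (rule 2).
All other segments surface unchanged.

4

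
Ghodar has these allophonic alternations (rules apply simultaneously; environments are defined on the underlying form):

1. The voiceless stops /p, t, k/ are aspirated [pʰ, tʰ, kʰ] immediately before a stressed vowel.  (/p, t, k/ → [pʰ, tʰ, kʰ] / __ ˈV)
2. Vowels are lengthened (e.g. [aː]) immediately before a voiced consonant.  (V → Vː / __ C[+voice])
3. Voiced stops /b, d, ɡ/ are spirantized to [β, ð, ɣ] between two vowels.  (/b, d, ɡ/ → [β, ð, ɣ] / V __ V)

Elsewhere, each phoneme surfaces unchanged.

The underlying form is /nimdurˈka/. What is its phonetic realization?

[niːmduːrˈkʰa]

/i/ meets the environment for rule 2 (before a voiced consonant) → [iː].
/d/ (between /m/ and /u/): rule 3 targets it, but not between two vowels → unchanged [d].
/u/ — between /d/ and /r/, before a voiced consonant — surfaces as [uː] (rule 2).
/k/ (between /r/ and /a/) occurs immediately before a stressed vowel → [kʰ] by rule 1.
/a/ — word-final; rule 2 does not apply here → [a].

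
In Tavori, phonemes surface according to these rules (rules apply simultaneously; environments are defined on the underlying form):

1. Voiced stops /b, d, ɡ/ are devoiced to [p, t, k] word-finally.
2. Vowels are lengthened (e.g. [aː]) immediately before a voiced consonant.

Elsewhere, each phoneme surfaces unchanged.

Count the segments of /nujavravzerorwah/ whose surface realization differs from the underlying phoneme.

Segments that undergo a rule: /u/ → [uː] (rule 2); /a/ → [aː] (rule 2); /a/ → [aː] (rule 2); /e/ → [eː] (rule 2); /o/ → [oː] (rule 2).
All other segments surface unchanged.

5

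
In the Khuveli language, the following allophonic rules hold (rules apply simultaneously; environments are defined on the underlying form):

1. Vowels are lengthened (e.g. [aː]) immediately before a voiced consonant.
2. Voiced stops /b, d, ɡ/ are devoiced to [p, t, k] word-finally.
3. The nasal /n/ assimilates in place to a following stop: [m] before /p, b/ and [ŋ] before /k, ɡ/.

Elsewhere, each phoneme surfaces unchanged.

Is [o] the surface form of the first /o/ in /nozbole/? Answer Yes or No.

No

/o/ (between /n/ and /z/): before a voiced consonant, so rule 1 applies → [oː].
The actual realization is [oː], not [o].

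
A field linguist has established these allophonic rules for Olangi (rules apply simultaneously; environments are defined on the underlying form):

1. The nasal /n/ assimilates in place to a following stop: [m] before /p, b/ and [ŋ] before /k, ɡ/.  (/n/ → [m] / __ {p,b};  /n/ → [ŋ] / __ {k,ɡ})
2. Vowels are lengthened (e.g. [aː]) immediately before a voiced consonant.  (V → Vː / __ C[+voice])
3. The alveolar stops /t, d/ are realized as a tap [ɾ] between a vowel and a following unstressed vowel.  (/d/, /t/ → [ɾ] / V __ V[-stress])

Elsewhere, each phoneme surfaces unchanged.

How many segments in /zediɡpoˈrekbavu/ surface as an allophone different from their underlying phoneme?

5

Segments that undergo a rule: /e/ → [eː] (rule 2); /d/ → [ɾ] (rule 3); /i/ → [iː] (rule 2); /o/ → [oː] (rule 2); /a/ → [aː] (rule 2).
All other segments surface unchanged.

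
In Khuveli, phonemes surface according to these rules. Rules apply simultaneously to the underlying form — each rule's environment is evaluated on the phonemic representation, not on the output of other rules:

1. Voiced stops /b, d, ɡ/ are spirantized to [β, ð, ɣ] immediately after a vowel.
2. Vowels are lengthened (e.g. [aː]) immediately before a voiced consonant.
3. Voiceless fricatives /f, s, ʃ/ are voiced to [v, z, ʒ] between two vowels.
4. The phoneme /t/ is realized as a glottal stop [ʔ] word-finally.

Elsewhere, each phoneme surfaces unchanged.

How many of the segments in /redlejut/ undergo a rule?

4

Segments that undergo a rule: /e/ → [eː] (rule 2); /d/ → [ð] (rule 1); /e/ → [eː] (rule 2); /t/ → [ʔ] (rule 4).
All other segments surface unchanged.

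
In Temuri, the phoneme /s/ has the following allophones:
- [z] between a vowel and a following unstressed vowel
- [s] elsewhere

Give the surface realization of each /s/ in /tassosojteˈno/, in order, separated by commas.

[s], [s], [z]

Occurrence 1 (position 3): no conditioning environment matches → elsewhere allophone [s].
Occurrence 2 (position 4): no conditioning environment matches → elsewhere allophone [s].
Occurrence 3 (position 6): between a vowel and a following unstressed vowel → [z].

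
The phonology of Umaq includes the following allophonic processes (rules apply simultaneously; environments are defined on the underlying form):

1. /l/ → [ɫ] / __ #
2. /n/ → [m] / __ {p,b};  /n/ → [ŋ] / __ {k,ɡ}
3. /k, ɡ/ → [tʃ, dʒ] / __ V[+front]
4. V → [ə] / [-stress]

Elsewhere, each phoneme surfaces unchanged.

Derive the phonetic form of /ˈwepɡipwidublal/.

/w/ — not in any rule's target class → [w].
/e/ (between /w/ and /p/) is in the target of rule 4 but the environment (in an unstressed syllable) is not met → [e].
/p/ (between /e/ and /ɡ/): no rule targets it → [p].
/ɡ/ (between /p/ and /i/): before a front vowel, so rule 3 applies → [dʒ].
/i/ meets the environment for rule 4 (in an unstressed syllable) → [ə].
/p/ stays [p].
/w/ — not in any rule's target class → [w].
/i/ (between /w/ and /d/) occurs in an unstressed syllable → [ə] by rule 4.
/d/ (between /i/ and /u/): no rule targets it → [d].
Rule 4 applies to /u/ (between /d/ and /b/: in an unstressed syllable) → [ə].
/b/ — not in any rule's target class → [b].
/l/ — between /b/ and /a/; rule 1 does not apply here → [l].
/a/ (between /l/ and /l/): in an unstressed syllable, so rule 4 applies → [ə].
/l/ meets the environment for rule 1 (word-finally) → [ɫ].

[ˈwepdʒəpwədəbləɫ]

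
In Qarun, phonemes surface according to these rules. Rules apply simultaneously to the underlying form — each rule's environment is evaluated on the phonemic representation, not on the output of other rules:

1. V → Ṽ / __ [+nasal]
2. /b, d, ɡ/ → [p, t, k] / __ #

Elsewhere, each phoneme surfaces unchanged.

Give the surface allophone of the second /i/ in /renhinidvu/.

[i]

/i/ (between /n/ and /d/) fails the environment for rule 1, so it stays [i].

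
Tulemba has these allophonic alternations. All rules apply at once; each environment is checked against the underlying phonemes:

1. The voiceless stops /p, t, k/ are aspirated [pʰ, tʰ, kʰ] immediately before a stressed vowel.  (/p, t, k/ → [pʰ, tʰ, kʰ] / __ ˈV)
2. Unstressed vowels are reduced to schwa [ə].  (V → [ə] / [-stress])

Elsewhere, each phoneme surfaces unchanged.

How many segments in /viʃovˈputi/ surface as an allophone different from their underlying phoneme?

Segments that undergo a rule: /i/ → [ə] (rule 2); /o/ → [ə] (rule 2); /p/ → [pʰ] (rule 1); /i/ → [ə] (rule 2).
All other segments surface unchanged.

4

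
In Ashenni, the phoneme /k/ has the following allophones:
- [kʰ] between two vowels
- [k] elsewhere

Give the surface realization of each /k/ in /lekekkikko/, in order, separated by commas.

Occurrence 1 (position 3): between two vowels → [kʰ].
Occurrence 2 (position 5): no conditioning environment matches → elsewhere allophone [k].
Occurrence 3 (position 6): no conditioning environment matches → elsewhere allophone [k].
Occurrence 4 (position 8): no conditioning environment matches → elsewhere allophone [k].
Occurrence 5 (position 9): no conditioning environment matches → elsewhere allophone [k].

[kʰ], [k], [k], [k], [k]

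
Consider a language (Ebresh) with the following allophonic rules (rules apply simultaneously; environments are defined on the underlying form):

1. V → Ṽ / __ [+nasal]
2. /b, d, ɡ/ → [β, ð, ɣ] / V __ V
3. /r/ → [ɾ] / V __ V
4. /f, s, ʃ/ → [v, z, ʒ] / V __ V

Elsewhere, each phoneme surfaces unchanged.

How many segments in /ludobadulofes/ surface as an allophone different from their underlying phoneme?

4

Segments that undergo a rule: /d/ → [ð] (rule 2); /b/ → [β] (rule 2); /d/ → [ð] (rule 2); /f/ → [v] (rule 4).
All other segments surface unchanged.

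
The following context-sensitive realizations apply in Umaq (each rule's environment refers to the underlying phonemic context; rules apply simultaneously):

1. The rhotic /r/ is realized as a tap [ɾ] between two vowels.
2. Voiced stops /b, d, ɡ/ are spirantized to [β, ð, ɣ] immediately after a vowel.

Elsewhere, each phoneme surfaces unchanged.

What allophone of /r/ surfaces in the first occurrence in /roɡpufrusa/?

[r]

/r/ (word-initial) is in the target of rule 1 but the environment (between two vowels) is not met → [r].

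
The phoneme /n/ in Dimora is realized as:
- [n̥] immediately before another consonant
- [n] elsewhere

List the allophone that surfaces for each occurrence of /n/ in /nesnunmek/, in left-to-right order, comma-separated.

Occurrence 1 (position 1): no conditioning environment matches → elsewhere allophone [n].
Occurrence 2 (position 4): no conditioning environment matches → elsewhere allophone [n].
Occurrence 3 (position 6): immediately before another consonant → [n̥].

[n], [n], [n̥]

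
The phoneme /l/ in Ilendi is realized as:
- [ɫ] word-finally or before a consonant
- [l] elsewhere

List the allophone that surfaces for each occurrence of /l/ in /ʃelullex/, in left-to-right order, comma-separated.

[l], [ɫ], [l]

Occurrence 1 (position 3): no conditioning environment matches → elsewhere allophone [l].
Occurrence 2 (position 5): word-finally or before a consonant → [ɫ].
Occurrence 3 (position 6): no conditioning environment matches → elsewhere allophone [l].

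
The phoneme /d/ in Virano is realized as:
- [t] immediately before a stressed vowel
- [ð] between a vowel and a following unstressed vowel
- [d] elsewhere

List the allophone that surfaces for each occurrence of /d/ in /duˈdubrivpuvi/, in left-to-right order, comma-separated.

[d], [t]

Occurrence 1 (position 1): no conditioning environment matches → elsewhere allophone [d].
Occurrence 2 (position 3): immediately before a stressed vowel → [t].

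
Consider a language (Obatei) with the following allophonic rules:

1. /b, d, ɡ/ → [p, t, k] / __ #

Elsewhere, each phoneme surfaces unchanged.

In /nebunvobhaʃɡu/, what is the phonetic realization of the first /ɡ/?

/ɡ/ (between /ʃ/ and /u/) fails the environment for rule 1, so it stays [ɡ].

[ɡ]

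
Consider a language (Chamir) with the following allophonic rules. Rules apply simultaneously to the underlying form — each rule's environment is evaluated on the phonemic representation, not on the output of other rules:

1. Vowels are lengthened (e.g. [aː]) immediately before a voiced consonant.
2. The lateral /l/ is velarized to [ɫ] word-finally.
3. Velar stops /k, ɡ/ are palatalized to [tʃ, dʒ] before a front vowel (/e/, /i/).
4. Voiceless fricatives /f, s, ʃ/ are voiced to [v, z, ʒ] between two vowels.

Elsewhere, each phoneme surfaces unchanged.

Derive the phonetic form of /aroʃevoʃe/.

/a/ (word-initial) occurs before a voiced consonant → [aː] by rule 1.
/r/ (between /a/ and /o/) is unaffected → [r].
/o/ (between /r/ and /ʃ/) fails the environment for rule 1, so it stays [o].
/ʃ/ (between /o/ and /e/): between two vowels, so rule 4 applies → [ʒ].
Rule 1 applies to /e/ (between /ʃ/ and /v/: before a voiced consonant) → [eː].
/v/ stays [v].
/o/ (between /v/ and /ʃ/) is in the target of rule 1 but the environment (before a voiced consonant) is not met → [o].
/ʃ/ (between /o/ and /e/): between two vowels, so rule 4 applies → [ʒ].
/e/ (word-final) is in the target of rule 1 but the environment (before a voiced consonant) is not met → [e].

[aːroʒeːvoʒe]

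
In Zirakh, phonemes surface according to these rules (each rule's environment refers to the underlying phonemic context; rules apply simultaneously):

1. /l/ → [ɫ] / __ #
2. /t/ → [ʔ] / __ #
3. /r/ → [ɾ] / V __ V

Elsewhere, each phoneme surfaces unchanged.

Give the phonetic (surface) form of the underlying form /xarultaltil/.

/x/ (word-initial) is unaffected → [x].
/a/ — not in any rule's target class → [a].
/r/ meets the environment for rule 3 (between two vowels) → [ɾ].
/u/ stays [u].
/l/ (between /u/ and /t/) fails the environment for rule 1, so it stays [l].
/t/ (between /l/ and /a/) fails the environment for rule 2, so it stays [t].
/a/ — not in any rule's target class → [a].
/l/ (between /a/ and /t/) is in the target of rule 1 but the environment (word-finally) is not met → [l].
/t/ (between /l/ and /i/) is in the target of rule 2 but the environment (word-finally) is not met → [t].
/i/ (between /t/ and /l/) is unaffected → [i].
/l/ meets the environment for rule 1 (word-finally) → [ɫ].

[xaɾultaltiɫ]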